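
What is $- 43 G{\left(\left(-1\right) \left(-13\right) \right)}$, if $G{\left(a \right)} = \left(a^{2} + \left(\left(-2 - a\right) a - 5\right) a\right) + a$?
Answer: $103974$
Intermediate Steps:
$G{\left(a \right)} = a + a^{2} + a \left(-5 + a \left(-2 - a\right)\right)$ ($G{\left(a \right)} = \left(a^{2} + \left(a \left(-2 - a\right) - 5\right) a\right) + a = \left(a^{2} + \left(-5 + a \left(-2 - a\right)\right) a\right) + a = \left(a^{2} + a \left(-5 + a \left(-2 - a\right)\right)\right) + a = a + a^{2} + a \left(-5 + a \left(-2 - a\right)\right)$)
$- 43 G{\left(\left(-1\right) \left(-13\right) \right)} = - 43 \left(- \left(-1\right) \left(-13\right) \left(4 - -13 + \left(\left(-1\right) \left(-13\right)\right)^{2}\right)\right) = - 43 \left(\left(-1\right) 13 \left(4 + 13 + 13^{2}\right)\right) = - 43 \left(\left(-1\right) 13 \left(4 + 13 + 169\right)\right) = - 43 \left(\left(-1\right) 13 \cdot 186\right) = \left(-43\right) \left(-2418\right) = 103974$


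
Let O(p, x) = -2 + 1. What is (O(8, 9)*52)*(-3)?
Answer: 156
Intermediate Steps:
O(p, x) = -1
(O(8, 9)*52)*(-3) = -1*52*(-3) = -52*(-3) = 156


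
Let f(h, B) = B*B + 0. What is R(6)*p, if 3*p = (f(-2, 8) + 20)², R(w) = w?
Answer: 14112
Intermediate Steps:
f(h, B) = B² (f(h, B) = B² + 0 = B²)
p = 2352 (p = (8² + 20)²/3 = (64 + 20)²/3 = (⅓)*84² = (⅓)*7056 = 2352)
R(6)*p = 6*2352 = 14112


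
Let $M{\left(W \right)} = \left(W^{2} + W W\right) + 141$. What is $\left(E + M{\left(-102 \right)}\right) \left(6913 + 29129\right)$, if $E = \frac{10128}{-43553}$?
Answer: $\frac{32884060114098}{43553} \approx 7.5504 \cdot 10^{8}$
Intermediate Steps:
$M{\left(W \right)} = 141 + 2 W^{2}$ ($M{\left(W \right)} = \left(W^{2} + W^{2}\right) + 141 = 2 W^{2} + 141 = 141 + 2 W^{2}$)
$E = - \frac{10128}{43553}$ ($E = 10128 \left(- \frac{1}{43553}\right) = - \frac{10128}{43553} \approx -0.23254$)
$\left(E + M{\left(-102 \right)}\right) \left(6913 + 29129\right) = \left(- \frac{10128}{43553} + \left(141 + 2 \left(-102\right)^{2}\right)\right) \left(6913 + 29129\right) = \left(- \frac{10128}{43553} + \left(141 + 2 \cdot 10404\right)\right) 36042 = \left(- \frac{10128}{43553} + \left(141 + 20808\right)\right) 36042 = \left(- \frac{10128}{43553} + 20949\right) 36042 = \frac{912381669}{43553} \cdot 36042 = \frac{32884060114098}{43553}$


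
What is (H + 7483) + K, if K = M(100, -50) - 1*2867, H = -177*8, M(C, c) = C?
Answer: 3300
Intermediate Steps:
H = -1416
K = -2767 (K = 100 - 1*2867 = 100 - 2867 = -2767)
(H + 7483) + K = (-1416 + 7483) - 2767 = 6067 - 2767 = 3300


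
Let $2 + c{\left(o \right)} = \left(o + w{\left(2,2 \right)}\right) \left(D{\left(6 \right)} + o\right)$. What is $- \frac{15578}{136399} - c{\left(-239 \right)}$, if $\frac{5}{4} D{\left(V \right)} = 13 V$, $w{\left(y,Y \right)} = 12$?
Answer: $- \frac{27338665859}{681995} \approx -40086.0$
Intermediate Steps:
$D{\left(V \right)} = \frac{52 V}{5}$ ($D{\left(V \right)} = \frac{4 \cdot 13 V}{5} = \frac{52 V}{5}$)
$c{\left(o \right)} = -2 + \left(12 + o\right) \left(\frac{312}{5} + o\right)$ ($c{\left(o \right)} = -2 + \left(o + 12\right) \left(\frac{52}{5} \cdot 6 + o\right) = -2 + \left(12 + o\right) \left(\frac{312}{5} + o\right)$)
$- \frac{15578}{136399} - c{\left(-239 \right)} = - \frac{15578}{136399} - \left(\frac{3734}{5} + \left(-239\right)^{2} + \frac{372}{5} \left(-239\right)\right) = \left(-15578\right) \frac{1}{136399} - \left(\frac{3734}{5} + 57121 - \frac{88908}{5}\right) = - \frac{15578}{136399} - \frac{200431}{5} = - \frac{27338665859}{681995}$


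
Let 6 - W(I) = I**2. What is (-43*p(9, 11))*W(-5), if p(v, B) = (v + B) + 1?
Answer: 17157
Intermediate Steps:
p(v, B) = 1 + B + v (p(v, B) = (B + v) + 1 = 1 + B + v)
W(I) = 6 - I**2
(-43*p(9, 11))*W(-5) = (-43*(1 + 11 + 9))*(6 - 1*(-5)**2) = (-43*21)*(6 - 1*25) = -903*(6 - 25) = -903*(-19) = 17157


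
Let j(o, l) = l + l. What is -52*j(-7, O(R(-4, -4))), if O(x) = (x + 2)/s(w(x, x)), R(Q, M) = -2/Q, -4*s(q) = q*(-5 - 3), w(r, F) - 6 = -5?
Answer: -130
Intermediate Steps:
w(r, F) = 1 (w(r, F) = 6 - 5 = 1)
s(q) = 2*q (s(q) = -q*(-5 - 3)/4 = -q*(-8)/4 = -(-2)*q = 2*q)
O(x) = 1 + x/2 (O(x) = (x + 2)/((2*1)) = (2 + x)/2 = (2 + x)*(1/2) = 1 + x/2)
j(o, l) = 2*l
-52*j(-7, O(R(-4, -4))) = -104*(1 + (-2/(-4))/2) = -104*(1 + (-2*(-1/4))/2) = -104*(1 + (1/2)*(1/2)) = -104*(1 + 1/4) = -104*5/4 = -52*5/2 = -130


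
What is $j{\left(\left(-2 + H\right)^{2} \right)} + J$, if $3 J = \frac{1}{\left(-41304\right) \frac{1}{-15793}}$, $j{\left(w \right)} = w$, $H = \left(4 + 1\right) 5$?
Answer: $\frac{65565241}{123912} \approx 529.13$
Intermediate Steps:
$H = 25$ ($H = 5 \cdot 5 = 25$)
$J = \frac{15793}{123912}$ ($J = \frac{1}{3 \left(- \frac{41304}{-15793}\right)} = \frac{1}{3 \left(\left(-41304\right) \left(- \frac{1}{15793}\right)\right)} = \frac{1}{3 \cdot \frac{41304}{15793}} = \frac{1}{3} \cdot \frac{15793}{41304} = \frac{15793}{123912} \approx 0.12745$)
$j{\left(\left(-2 + H\right)^{2} \right)} + J = \left(-2 + 25\right)^{2} + \frac{15793}{123912} = 23^{2} + \frac{15793}{123912} = 529 + \frac{15793}{123912} = \frac{65565241}{123912}$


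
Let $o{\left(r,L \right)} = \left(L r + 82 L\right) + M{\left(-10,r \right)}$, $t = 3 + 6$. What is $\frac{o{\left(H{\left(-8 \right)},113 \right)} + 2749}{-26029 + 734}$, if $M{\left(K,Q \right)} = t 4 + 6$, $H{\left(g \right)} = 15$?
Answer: $- \frac{13752}{25295} \approx -0.54366$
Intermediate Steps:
$t = 9$
$M{\left(K,Q \right)} = 42$ ($M{\left(K,Q \right)} = 9 \cdot 4 + 6 = 36 + 6 = 42$)
$o{\left(r,L \right)} = 42 + 82 L + L r$ ($o{\left(r,L \right)} = \left(L r + 82 L\right) + 42 = \left(82 L + L r\right) + 42 = 42 + 82 L + L r$)
$\frac{o{\left(H{\left(-8 \right)},113 \right)} + 2749}{-26029 + 734} = \frac{\left(42 + 82 \cdot 113 + 113 \cdot 15\right) + 2749}{-26029 + 734} = \frac{\left(42 + 9266 + 1695\right) + 2749}{-25295} = \left(11003 + 2749\right) \left(- \frac{1}{25295}\right) = 13752 \left(- \frac{1}{25295}\right) = - \frac{13752}{25295}$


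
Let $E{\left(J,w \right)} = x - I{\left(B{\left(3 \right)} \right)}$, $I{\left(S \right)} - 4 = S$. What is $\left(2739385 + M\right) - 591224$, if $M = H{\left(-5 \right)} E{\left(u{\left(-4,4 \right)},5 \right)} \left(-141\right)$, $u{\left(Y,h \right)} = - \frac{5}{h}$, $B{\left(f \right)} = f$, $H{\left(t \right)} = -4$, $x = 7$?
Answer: $2148161$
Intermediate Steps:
$I{\left(S \right)} = 4 + S$
$E{\left(J,w \right)} = 0$ ($E{\left(J,w \right)} = 7 - \left(4 + 3\right) = 7 - 7 = 0$)
$M = 0$ ($M = \left(-4\right) 0 \left(-141\right) = 0 \left(-141\right) = 0$)
$\left(2739385 + M\right) - 591224 = \left(2739385 + 0\right) - 591224 = 2739385 - 591224 = 2148161$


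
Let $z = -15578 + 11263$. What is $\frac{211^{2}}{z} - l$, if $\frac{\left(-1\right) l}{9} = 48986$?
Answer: $\frac{1902326789}{4315} \approx 4.4086 \cdot 10^{5}$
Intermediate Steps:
$l = -440874$ ($l = \left(-9\right) 48986 = -440874$)
$z = -4315$
$\frac{211^{2}}{z} - l = \frac{211^{2}}{-4315} - -440874 = 44521 \left(- \frac{1}{4315}\right) + 440874 = - \frac{44521}{4315} + 440874 = \frac{1902326789}{4315}$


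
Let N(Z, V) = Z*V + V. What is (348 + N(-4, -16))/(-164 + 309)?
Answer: 396/145 ≈ 2.7310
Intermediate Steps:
N(Z, V) = V + V*Z (N(Z, V) = V*Z + V = V + V*Z)
(348 + N(-4, -16))/(-164 + 309) = (348 - 16*(1 - 4))/(-164 + 309) = (348 - 16*(-3))/145 = (348 + 48)*(1/145) = 396*(1/145) = 396/145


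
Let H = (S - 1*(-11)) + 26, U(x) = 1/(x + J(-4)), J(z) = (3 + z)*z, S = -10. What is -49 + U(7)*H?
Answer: -512/11 ≈ -46.545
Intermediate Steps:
J(z) = z*(3 + z)
U(x) = 1/(4 + x) (U(x) = 1/(x - 4*(3 - 4)) = 1/(x - 4*(-1)) = 1/(x + 4) = 1/(4 + x))
H = 27 (H = (-10 - 1*(-11)) + 26 = (-10 + 11) + 26 = 1 + 26 = 27)
-49 + U(7)*H = -49 + 27/(4 + 7) = -49 + 27/11 = -512/11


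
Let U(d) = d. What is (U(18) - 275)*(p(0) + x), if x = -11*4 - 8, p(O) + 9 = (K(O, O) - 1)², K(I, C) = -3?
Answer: 11565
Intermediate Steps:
p(O) = 7 (p(O) = -9 + (-3 - 1)² = -9 + (-4)² = -9 + 16 = 7)
x = -52 (x = -44 - 8 = -52)
(U(18) - 275)*(p(0) + x) = (18 - 275)*(7 - 52) = -257*(-45) = 11565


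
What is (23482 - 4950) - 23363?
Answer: -4831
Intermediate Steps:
(23482 - 4950) - 23363 = 18532 - 23363 = -4831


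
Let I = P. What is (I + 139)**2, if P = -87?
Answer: 2704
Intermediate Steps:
I = -87
(I + 139)**2 = (-87 + 139)**2 = 52**2 = 2704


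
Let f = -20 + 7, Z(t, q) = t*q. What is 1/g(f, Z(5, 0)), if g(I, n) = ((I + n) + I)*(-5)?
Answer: 1/130 ≈ 0.0076923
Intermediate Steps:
Z(t, q) = q*t
f = -13
g(I, n) = -10*I - 5*n (g(I, n) = (n + 2*I)*(-5) = -10*I - 5*n)
1/g(f, Z(5, 0)) = 1/(-10*(-13) - 0*5) = 1/(130 - 5*0) = 1/(130 + 0) = 1/130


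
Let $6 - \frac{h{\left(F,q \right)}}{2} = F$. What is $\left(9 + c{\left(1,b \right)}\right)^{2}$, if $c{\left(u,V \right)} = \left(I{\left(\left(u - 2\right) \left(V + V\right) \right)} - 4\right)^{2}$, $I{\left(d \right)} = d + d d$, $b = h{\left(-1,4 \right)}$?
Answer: $319804953169$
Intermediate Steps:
$h{\left(F,q \right)} = 12 - 2 F$
$b = 14$ ($b = 12 - -2 = 12 + 2 = 14$)
$I{\left(d \right)} = d + d^{2}$
$c{\left(u,V \right)} = \left(-4 + 2 V \left(1 + 2 V \left(-2 + u\right)\right) \left(-2 + u\right)\right)^{2}$ ($c{\left(u,V \right)} = \left(\left(u - 2\right) \left(V + V\right) \left(1 + \left(u - 2\right) \left(V + V\right)\right) - 4\right)^{2} = \left(\left(-2 + u\right) 2 V \left(1 + \left(-2 + u\right) 2 V\right) - 4\right)^{2} = \left(2 V \left(-2 + u\right) \left(1 + 2 V \left(-2 + u\right)\right) - 4\right)^{2} = \left(2 V \left(1 + 2 V \left(-2 + u\right)\right) \left(-2 + u\right) - 4\right)^{2} = \left(-4 + 2 V \left(1 + 2 V \left(-2 + u\right)\right) \left(-2 + u\right)\right)^{2}$)
$\left(9 + c{\left(1,b \right)}\right)^{2} = \left(9 + 4 \left(-2 + 14 \left(1 + 2 \cdot 14 \left(-2 + 1\right)\right) \left(-2 + 1\right)\right)^{2}\right)^{2} = \left(9 + 4 \left(-2 + 14 \left(1 + 2 \cdot 14 \left(-1\right)\right) \left(-1\right)\right)^{2}\right)^{2} = \left(9 + 4 \left(-2 + 14 \left(1 - 28\right) \left(-1\right)\right)^{2}\right)^{2} = \left(9 + 4 \left(-2 + 14 \left(-27\right) \left(-1\right)\right)^{2}\right)^{2} = \left(9 + 4 \left(-2 + 378\right)^{2}\right)^{2} = \left(9 + 4 \cdot 376^{2}\right)^{2} = \left(9 + 4 \cdot 141376\right)^{2} = \left(9 + 565504\right)^{2} = 565513^{2} = 319804953169$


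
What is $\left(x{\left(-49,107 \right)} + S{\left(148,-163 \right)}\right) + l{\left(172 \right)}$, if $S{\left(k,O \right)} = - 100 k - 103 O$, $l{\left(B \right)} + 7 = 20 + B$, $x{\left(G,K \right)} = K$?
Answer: $2281$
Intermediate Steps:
$l{\left(B \right)} = 13 + B$ ($l{\left(B \right)} = -7 + \left(20 + B\right) = 13 + B$)
$S{\left(k,O \right)} = - 103 O - 100 k$
$\left(x{\left(-49,107 \right)} + S{\left(148,-163 \right)}\right) + l{\left(172 \right)} = \left(107 - -1989\right) + \left(13 + 172\right) = \left(107 + \left(16789 - 14800\right)\right) + 185 = \left(107 + 1989\right) + 185 = 2096 + 185 = 2281$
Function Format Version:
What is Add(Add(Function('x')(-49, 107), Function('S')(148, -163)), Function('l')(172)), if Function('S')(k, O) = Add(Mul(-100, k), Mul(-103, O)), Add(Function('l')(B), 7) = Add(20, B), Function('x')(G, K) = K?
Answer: 2281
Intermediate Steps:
Function('l')(B) = Add(13, B) (Function('l')(B) = Add(-7, Add(20, B)) = Add(13, B))
Function('S')(k, O) = Add(Mul(-103, O), Mul(-100, k))
Add(Add(Function('x')(-49, 107), Function('S')(148, -163)), Function('l')(172)) = Add(Add(107, Add(Mul(-103, -163), Mul(-100, 148))), Add(13, 172)) = Add(Add(107, Add(16789, -14800)), 185) = Add(Add(107, 1989), 185) = Add(2096, 185) = 2281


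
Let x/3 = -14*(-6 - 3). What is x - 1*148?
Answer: 230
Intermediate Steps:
x = 378 (x = 3*(-14*(-6 - 3)) = 3*(-14*(-9)) = 3*126 = 378)
x - 1*148 = 378 - 1*148 = 378 - 148 = 230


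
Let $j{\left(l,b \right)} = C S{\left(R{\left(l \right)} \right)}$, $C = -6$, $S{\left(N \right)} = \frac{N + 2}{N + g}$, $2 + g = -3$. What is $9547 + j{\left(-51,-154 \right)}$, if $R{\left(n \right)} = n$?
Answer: $\frac{38167}{4} \approx 9541.8$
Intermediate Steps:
$g = -5$ ($g = -2 - 3 = -5$)
$S{\left(N \right)} = \frac{2 + N}{-5 + N}$ ($S{\left(N \right)} = \frac{N + 2}{N - 5} = \frac{2 + N}{-5 + N}$)
$j{\left(l,b \right)} = - \frac{6 \left(2 + l\right)}{-5 + l}$ ($j{\left(l,b \right)} = - 6 \frac{2 + l}{-5 + l} = - \frac{6 \left(2 + l\right)}{-5 + l}$)
$9547 + j{\left(-51,-154 \right)} = 9547 + \frac{6 \left(-2 - -51\right)}{-5 - 51} = 9547 + \frac{6 \left(-2 + 51\right)}{-56} = 9547 + 6 \left(- \frac{1}{56}\right) 49 = 9547 - \frac{21}{4} = \frac{38167}{4}$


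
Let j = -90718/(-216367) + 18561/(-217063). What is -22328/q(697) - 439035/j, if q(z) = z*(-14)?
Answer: -100601864754735527657/76480927200013 ≈ -1.3154e+6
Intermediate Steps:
q(z) = -14*z
j = 15675533347/46965270121 (j = -90718*(-1/216367) + 18561*(-1/217063) = 90718/216367 - 18561/217063 = 15675533347/46965270121 ≈ 0.33377)
-22328/q(697) - 439035/j = -22328/((-14*697)) - 439035/15675533347/46965270121 = -22328/(-9758) - 439035*46965270121/15675533347 = -22328*(-1/9758) - 20619397367573235/15675533347 = 11164/4879 - 20619397367573235/15675533347 = -100601864754735527657/76480927200013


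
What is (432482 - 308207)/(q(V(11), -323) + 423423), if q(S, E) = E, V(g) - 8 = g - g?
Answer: 4971/16924 ≈ 0.29373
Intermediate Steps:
V(g) = 8 (V(g) = 8 + (g - g) = 8 + 0 = 8)
(432482 - 308207)/(q(V(11), -323) + 423423) = (432482 - 308207)/(-323 + 423423) = 124275/423100 = 124275*(1/423100) = 4971/16924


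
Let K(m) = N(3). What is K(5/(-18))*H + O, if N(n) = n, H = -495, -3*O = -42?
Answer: -1471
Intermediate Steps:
O = 14 (O = -⅓*(-42) = 14)
K(m) = 3
K(5/(-18))*H + O = 3*(-495) + 14 = -1485 + 14 = -1471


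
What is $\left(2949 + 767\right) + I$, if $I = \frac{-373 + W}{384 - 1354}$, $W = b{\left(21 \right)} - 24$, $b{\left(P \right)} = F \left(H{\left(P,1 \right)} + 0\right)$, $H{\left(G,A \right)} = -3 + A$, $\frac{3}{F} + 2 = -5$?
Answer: $\frac{25234413}{6790} \approx 3716.4$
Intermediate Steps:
$F = - \frac{3}{7}$ ($F = \frac{3}{-2 - 5} = \frac{3}{-7} = 3 \left(- \frac{1}{7}\right) = - \frac{3}{7} \approx -0.42857$)
$b{\left(P \right)} = \frac{6}{7}$ ($b{\left(P \right)} = - \frac{3 \left(\left(-3 + 1\right) + 0\right)}{7} = - \frac{3 \left(-2 + 0\right)}{7} = \left(- \frac{3}{7}\right) \left(-2\right) = \frac{6}{7}$)
$W = - \frac{162}{7}$ ($W = \frac{6}{7} - 24 = - \frac{162}{7} \approx -23.143$)
$I = \frac{2773}{6790}$ ($I = \frac{-373 - \frac{162}{7}}{384 - 1354} = - \frac{2773}{7 \left(-970\right)} = \left(- \frac{2773}{7}\right) \left(- \frac{1}{970}\right) = \frac{2773}{6790} \approx 0.40839$)
$\left(2949 + 767\right) + I = \left(2949 + 767\right) + \frac{2773}{6790} = 3716 + \frac{2773}{6790} = \frac{25234413}{6790}$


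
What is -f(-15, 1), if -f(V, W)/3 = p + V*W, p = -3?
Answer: -54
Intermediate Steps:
f(V, W) = 9 - 3*V*W (f(V, W) = -3*(-3 + V*W) = 9 - 3*V*W)
-f(-15, 1) = -(9 - 3*(-15)*1) = -(9 + 45) = -1*54 = -54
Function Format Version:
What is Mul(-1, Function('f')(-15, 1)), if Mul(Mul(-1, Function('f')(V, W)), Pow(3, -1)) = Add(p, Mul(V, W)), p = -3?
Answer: -54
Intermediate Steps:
Function('f')(V, W) = Add(9, Mul(-3, V, W)) (Function('f')(V, W) = Mul(-3, Add(-3, Mul(V, W))) = Add(9, Mul(-3, V, W)))
Mul(-1, Function('f')(-15, 1)) = Mul(-1, Add(9, Mul(-3, -15, 1))) = Mul(-1, Add(9, 45)) = Mul(-1, 54) = -54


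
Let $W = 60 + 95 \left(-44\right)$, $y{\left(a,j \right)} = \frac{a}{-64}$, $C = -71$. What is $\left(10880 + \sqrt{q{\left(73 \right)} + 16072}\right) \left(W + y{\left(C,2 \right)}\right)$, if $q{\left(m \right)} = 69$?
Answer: $-44813530 - \frac{263609 \sqrt{16141}}{64} \approx -4.5337 \cdot 10^{7}$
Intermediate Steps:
$y{\left(a,j \right)} = - \frac{a}{64}$ ($y{\left(a,j \right)} = a \left(- \frac{1}{64}\right) = - \frac{a}{64}$)
$W = -4120$ ($W = 60 - 4180 = -4120$)
$\left(10880 + \sqrt{q{\left(73 \right)} + 16072}\right) \left(W + y{\left(C,2 \right)}\right) = \left(10880 + \sqrt{69 + 16072}\right) \left(-4120 - - \frac{71}{64}\right) = \left(10880 + \sqrt{16141}\right) \left(-4120 + \frac{71}{64}\right) = \left(10880 + \sqrt{16141}\right) \left(- \frac{263609}{64}\right) = -44813530 - \frac{263609 \sqrt{16141}}{64}$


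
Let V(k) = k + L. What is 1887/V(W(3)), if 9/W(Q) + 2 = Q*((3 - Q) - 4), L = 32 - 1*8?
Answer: 8806/109 ≈ 80.789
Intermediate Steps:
L = 24 (L = 32 - 8 = 24)
W(Q) = 9/(-2 + Q*(-1 - Q)) (W(Q) = 9/(-2 + Q*((3 - Q) - 4)) = 9/(-2 + Q*(-1 - Q)))
V(k) = 24 + k (V(k) = k + 24 = 24 + k)
1887/V(W(3)) = 1887/(24 - 9/(2 + 3 + 3²)) = 1887/(24 - 9/(2 + 3 + 9)) = 1887/(24 - 9/14) = 1887/(327/14) = 1887*(14/327) = 8806/109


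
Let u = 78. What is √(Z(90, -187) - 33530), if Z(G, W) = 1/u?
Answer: I*√203996442/78 ≈ 183.11*I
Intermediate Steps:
Z(G, W) = 1/78
√(Z(90, -187) - 33530) = √(1/78 - 33530) = √(-2615339/78) = I*√203996442/78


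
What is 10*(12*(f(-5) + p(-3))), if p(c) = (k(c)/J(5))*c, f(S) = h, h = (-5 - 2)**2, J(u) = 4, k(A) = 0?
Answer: 5880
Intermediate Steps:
h = 49 (h = (-7)**2 = 49)
f(S) = 49
p(c) = 0 (p(c) = (0/4)*c = (0*(1/4))*c = 0*c = 0)
10*(12*(f(-5) + p(-3))) = 10*(12*(49 + 0)) = 10*(12*49) = 10*588 = 5880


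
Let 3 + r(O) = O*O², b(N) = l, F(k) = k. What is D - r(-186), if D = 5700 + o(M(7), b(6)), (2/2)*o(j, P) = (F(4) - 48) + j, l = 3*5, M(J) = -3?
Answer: 6440512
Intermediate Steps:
l = 15
b(N) = 15
r(O) = -3 + O³ (r(O) = -3 + O*O² = -3 + O³)
o(j, P) = -44 + j (o(j, P) = (4 - 48) + j = -44 + j)
D = 5653 (D = 5700 + (-44 - 3) = 5700 - 47 = 5653)
D - r(-186) = 5653 - (-3 + (-186)³) = 5653 - (-3 - 6434856) = 5653 - 1*(-6434859) = 5653 + 6434859 = 6440512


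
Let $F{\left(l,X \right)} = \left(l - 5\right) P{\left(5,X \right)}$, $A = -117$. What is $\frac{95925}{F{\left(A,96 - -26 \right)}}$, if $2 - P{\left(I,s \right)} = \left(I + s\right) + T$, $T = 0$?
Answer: $\frac{3837}{610} \approx 6.2902$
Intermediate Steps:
$P{\left(I,s \right)} = 2 - I - s$ ($P{\left(I,s \right)} = 2 - \left(\left(I + s\right) + 0\right) = 2 - \left(I + s\right) = 2 - I - s$)
$F{\left(l,X \right)} = \left(-5 + l\right) \left(-3 - X\right)$ ($F{\left(l,X \right)} = \left(l - 5\right) \left(2 - 5 - X\right) = \left(-5 + l\right) \left(2 - 5 - X\right) = \left(-5 + l\right) \left(-3 - X\right)$)
$\frac{95925}{F{\left(A,96 - -26 \right)}} = \frac{95925}{\left(-1\right) \left(-5 - 117\right) \left(3 + \left(96 - -26\right)\right)} = \frac{95925}{\left(-1\right) \left(-122\right) \left(3 + \left(96 + 26\right)\right)} = \frac{95925}{\left(-1\right) \left(-122\right) \left(3 + 122\right)} = \frac{95925}{\left(-1\right) \left(-122\right) 125} = \frac{95925}{15250} = 95925 \cdot \frac{1}{15250} = \frac{3837}{610}$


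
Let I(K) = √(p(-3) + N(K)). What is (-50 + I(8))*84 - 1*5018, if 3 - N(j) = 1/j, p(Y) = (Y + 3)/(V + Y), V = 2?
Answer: -9218 + 21*√46 ≈ -9075.6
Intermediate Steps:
p(Y) = (3 + Y)/(2 + Y) (p(Y) = (Y + 3)/(2 + Y) = (3 + Y)/(2 + Y))
N(j) = 3 - 1/j
I(K) = √(3 - 1/K) (I(K) = √((3 - 3)/(2 - 3) + (3 - 1/K)) = √(0/(-1) + (3 - 1/K)) = √(-1*0 + (3 - 1/K)) = √(0 + (3 - 1/K)) = √(3 - 1/K))
(-50 + I(8))*84 - 1*5018 = (-50 + √(3 - 1/8))*84 - 1*5018 = (-50 + √(3 - 1*⅛))*84 - 5018 = (-50 + √(3 - ⅛))*84 - 5018 = (-50 + √(23/8))*84 - 5018 = (-50 + √46/4)*84 - 5018 = (-4200 + 21*√46) - 5018 = -9218 + 21*√46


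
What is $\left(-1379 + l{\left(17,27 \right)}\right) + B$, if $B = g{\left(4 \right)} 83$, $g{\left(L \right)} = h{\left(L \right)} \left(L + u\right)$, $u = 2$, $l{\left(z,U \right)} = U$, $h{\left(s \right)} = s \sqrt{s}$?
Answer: $2632$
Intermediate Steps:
$h{\left(s \right)} = s^{\frac{3}{2}}$
$g{\left(L \right)} = L^{\frac{3}{2}} \left(2 + L\right)$ ($g{\left(L \right)} = L^{\frac{3}{2}} \left(L + 2\right) = L^{\frac{3}{2}} \left(2 + L\right)$)
$B = 3984$ ($B = 4^{\frac{3}{2}} \left(2 + 4\right) 83 = 8 \cdot 6 \cdot 83 = 48 \cdot 83 = 3984$)
$\left(-1379 + l{\left(17,27 \right)}\right) + B = \left(-1379 + 27\right) + 3984 = -1352 + 3984 = 2632$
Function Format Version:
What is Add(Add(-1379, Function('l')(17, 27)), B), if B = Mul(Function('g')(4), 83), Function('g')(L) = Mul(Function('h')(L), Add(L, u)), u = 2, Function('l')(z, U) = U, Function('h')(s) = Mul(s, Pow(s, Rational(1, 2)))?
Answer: 2632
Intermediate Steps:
Function('h')(s) = Pow(s, Rational(3, 2))
Function('g')(L) = Mul(Pow(L, Rational(3, 2)), Add(2, L)) (Function('g')(L) = Mul(Pow(L, Rational(3, 2)), Add(L, 2)) = Mul(Pow(L, Rational(3, 2)), Add(2, L)))
B = 3984 (B = Mul(Mul(Pow(4, Rational(3, 2)), Add(2, 4)), 83) = Mul(Mul(8, 6), 83) = Mul(48, 83) = 3984)
Add(Add(-1379, Function('l')(17, 27)), B) = Add(Add(-1379, 27), 3984) = Add(-1352, 3984) = 2632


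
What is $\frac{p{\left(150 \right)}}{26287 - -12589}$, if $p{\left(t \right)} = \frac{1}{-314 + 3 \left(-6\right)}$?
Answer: $- \frac{1}{12906832} \approx -7.7478 \cdot 10^{-8}$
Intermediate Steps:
$p{\left(t \right)} = - \frac{1}{332}$ ($p{\left(t \right)} = \frac{1}{-314 - 18} = \frac{1}{-332} = - \frac{1}{332}$)
$\frac{p{\left(150 \right)}}{26287 - -12589} = - \frac{1}{332 \left(26287 - -12589\right)} = - \frac{1}{332 \left(26287 + 12589\right)} = - \frac{1}{332 \cdot 38876} = \left(- \frac{1}{332}\right) \frac{1}{38876} = - \frac{1}{12906832}$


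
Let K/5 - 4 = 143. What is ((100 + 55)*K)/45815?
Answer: 465/187 ≈ 2.4866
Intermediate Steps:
K = 735 (K = 20 + 5*143 = 20 + 715 = 735)
((100 + 55)*K)/45815 = ((100 + 55)*735)/45815 = (155*735)*(1/45815) = 113925*(1/45815) = 465/187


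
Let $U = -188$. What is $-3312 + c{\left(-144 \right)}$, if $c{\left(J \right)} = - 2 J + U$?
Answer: $-3212$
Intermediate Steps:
$c{\left(J \right)} = -188 - 2 J$ ($c{\left(J \right)} = - 2 J - 188 = -188 - 2 J$)
$-3312 + c{\left(-144 \right)} = -3312 - -100 = -3312 + \left(-188 + 288\right) = -3312 + 100 = -3212$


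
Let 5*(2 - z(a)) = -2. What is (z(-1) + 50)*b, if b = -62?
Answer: -16244/5 ≈ -3248.8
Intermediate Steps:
z(a) = 12/5 (z(a) = 2 - 1/5*(-2) = 2 + 2/5 = 12/5)
(z(-1) + 50)*b = (12/5 + 50)*(-62) = (262/5)*(-62) = -16244/5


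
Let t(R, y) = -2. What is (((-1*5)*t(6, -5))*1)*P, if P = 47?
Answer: 470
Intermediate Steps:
(((-1*5)*t(6, -5))*1)*P = ((-1*5*(-2))*1)*47 = (-5*(-2)*1)*47 = (10*1)*47 = 10*47 = 470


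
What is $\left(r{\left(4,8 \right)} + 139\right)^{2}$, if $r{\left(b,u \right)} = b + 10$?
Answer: $23409$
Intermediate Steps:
$r{\left(b,u \right)} = 10 + b$
$\left(r{\left(4,8 \right)} + 139\right)^{2} = \left(\left(10 + 4\right) + 139\right)^{2} = \left(14 + 139\right)^{2} = 153^{2} = 23409$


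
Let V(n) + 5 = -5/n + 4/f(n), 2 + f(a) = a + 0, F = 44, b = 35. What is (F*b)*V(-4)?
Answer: -20405/3 ≈ -6801.7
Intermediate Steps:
f(a) = -2 + a (f(a) = -2 + (a + 0) = -2 + a)
V(n) = -5 - 5/n + 4/(-2 + n) (V(n) = -5 + (-5/n + 4/(-2 + n)) = -5 - 5/n + 4/(-2 + n))
(F*b)*V(-4) = (44*35)*((10 - 1*(-4) - 5*(-4)*(-2 - 4))/((-4)*(-2 - 4))) = 1540*(-¼*(10 + 4 - 5*(-4)*(-6))/(-6)) = 1540*(-¼*(-⅙)*(10 + 4 - 120)) = 1540*(-¼*(-⅙)*(-106)) = 1540*(-53/12) = -20405/3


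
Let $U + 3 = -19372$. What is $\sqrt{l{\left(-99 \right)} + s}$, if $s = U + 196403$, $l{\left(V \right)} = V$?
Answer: $\sqrt{176929} \approx 420.63$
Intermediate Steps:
$U = -19375$ ($U = -3 - 19372 = -19375$)
$s = 177028$ ($s = -19375 + 196403 = 177028$)
$\sqrt{l{\left(-99 \right)} + s} = \sqrt{-99 + 177028} = \sqrt{176929}$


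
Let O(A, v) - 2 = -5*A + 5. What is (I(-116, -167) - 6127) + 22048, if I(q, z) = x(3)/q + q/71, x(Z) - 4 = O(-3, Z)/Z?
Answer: 196666643/12354 ≈ 15919.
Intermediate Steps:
O(A, v) = 7 - 5*A (O(A, v) = 2 + (-5*A + 5) = 2 + (5 - 5*A) = 7 - 5*A)
x(Z) = 4 + 22/Z (x(Z) = 4 + (7 - 5*(-3))/Z = 4 + (7 + 15)/Z = 4 + 22/Z)
I(q, z) = q/71 + 34/(3*q) (I(q, z) = (4 + 22/3)/q + q/71 = 34/(3*q) + q/71 = q/71 + 34/(3*q))
(I(-116, -167) - 6127) + 22048 = (((1/71)*(-116) + (34/3)/(-116)) - 6127) + 22048 = ((-116/71 + (34/3)*(-1/116)) - 6127) + 22048 = ((-116/71 - 17/174) - 6127) + 22048 = (-21391/12354 - 6127) + 22048 = -75714349/12354 + 22048 = 196666643/12354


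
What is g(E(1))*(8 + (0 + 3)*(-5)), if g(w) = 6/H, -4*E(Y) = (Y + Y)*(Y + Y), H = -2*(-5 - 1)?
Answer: -7/2 ≈ -3.5000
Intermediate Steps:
H = 12 (H = -2*(-6) = 12)
E(Y) = -Y² (E(Y) = -(Y + Y)*(Y + Y)/4 = -2*Y*2*Y/4 = -Y²)
g(w) = ½ (g(w) = 6/12 = 6*(1/12) = ½)
g(E(1))*(8 + (0 + 3)*(-5)) = (8 + (0 + 3)*(-5))/2 = (8 + 3*(-5))/2 = (8 - 15)/2 = (½)*(-7) = -7/2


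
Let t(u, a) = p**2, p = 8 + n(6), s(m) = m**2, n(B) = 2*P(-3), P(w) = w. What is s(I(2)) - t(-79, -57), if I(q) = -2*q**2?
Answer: 60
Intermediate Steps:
n(B) = -6 (n(B) = 2*(-3) = -6)
p = 2 (p = 8 - 6 = 2)
t(u, a) = 4 (t(u, a) = 2**2 = 4)
s(I(2)) - t(-79, -57) = (-2*2**2)**2 - 1*4 = (-2*4)**2 - 4 = (-8)**2 - 4 = 64 - 4 = 60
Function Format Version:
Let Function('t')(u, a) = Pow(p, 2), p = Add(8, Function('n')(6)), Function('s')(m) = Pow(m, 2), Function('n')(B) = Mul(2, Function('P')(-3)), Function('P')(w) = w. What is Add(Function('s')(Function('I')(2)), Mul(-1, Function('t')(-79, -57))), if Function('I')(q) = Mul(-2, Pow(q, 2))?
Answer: 60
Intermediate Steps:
Function('n')(B) = -6 (Function('n')(B) = Mul(2, -3) = -6)
p = 2 (p = Add(8, -6) = 2)
Function('t')(u, a) = 4 (Function('t')(u, a) = Pow(2, 2) = 4)
Add(Function('s')(Function('I')(2)), Mul(-1, Function('t')(-79, -57))) = Add(Pow(Mul(-2, Pow(2, 2)), 2), Mul(-1, 4)) = Add(Pow(Mul(-2, 4), 2), -4) = Add(Pow(-8, 2), -4) = Add(64, -4) = 60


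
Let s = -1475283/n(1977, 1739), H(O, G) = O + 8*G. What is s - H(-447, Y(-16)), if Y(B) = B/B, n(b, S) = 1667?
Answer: -743470/1667 ≈ -445.99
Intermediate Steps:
Y(B) = 1
s = -1475283/1667 ≈ -884.99
s - H(-447, Y(-16)) = -1475283/1667 - (-447 + 8*1) = -1475283/1667 - (-447 + 8) = -1475283/1667 - 1*(-439) = -1475283/1667 + 439 = -743470/1667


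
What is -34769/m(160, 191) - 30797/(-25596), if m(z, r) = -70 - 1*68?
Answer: 149032885/588708 ≈ 253.15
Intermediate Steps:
m(z, r) = -138 (m(z, r) = -70 - 68 = -138)
-34769/m(160, 191) - 30797/(-25596) = -34769/(-138) - 30797/(-25596) = -34769*(-1/138) - 30797*(-1/25596) = 34769/138 + 30797/25596 = 149032885/588708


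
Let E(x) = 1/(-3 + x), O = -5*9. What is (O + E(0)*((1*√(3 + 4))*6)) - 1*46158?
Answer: -46203 - 2*√7 ≈ -46208.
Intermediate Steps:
O = -45
(O + E(0)*((1*√(3 + 4))*6)) - 1*46158 = (-45 + ((1*√(3 + 4))*6)/(-3 + 0)) - 1*46158 = (-45 + ((1*√7)*6)/(-3)) - 46158 = (-45 - √7*6/3) - 46158 = (-45 - 2*√7) - 46158 = -46203 - 2*√7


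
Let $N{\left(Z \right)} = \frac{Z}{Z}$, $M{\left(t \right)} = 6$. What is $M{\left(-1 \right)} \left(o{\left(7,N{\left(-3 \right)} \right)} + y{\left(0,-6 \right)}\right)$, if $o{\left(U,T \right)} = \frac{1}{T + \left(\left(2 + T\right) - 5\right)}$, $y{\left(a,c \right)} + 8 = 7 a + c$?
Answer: $-90$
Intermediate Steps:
$N{\left(Z \right)} = 1$
$y{\left(a,c \right)} = -8 + c + 7 a$ ($y{\left(a,c \right)} = -8 + \left(7 a + c\right) = -8 + \left(c + 7 a\right) = -8 + c + 7 a$)
$o{\left(U,T \right)} = \frac{1}{-3 + 2 T}$ ($o{\left(U,T \right)} = \frac{1}{T + \left(-3 + T\right)} = \frac{1}{-3 + 2 T}$)
$M{\left(-1 \right)} \left(o{\left(7,N{\left(-3 \right)} \right)} + y{\left(0,-6 \right)}\right) = 6 \left(\frac{1}{-3 + 2 \cdot 1} - 14\right) = 6 \left(\frac{1}{-3 + 2} - 14\right) = 6 \left(\frac{1}{-1} - 14\right) = 6 \left(-1 - 14\right) = 6 \left(-15\right) = -90$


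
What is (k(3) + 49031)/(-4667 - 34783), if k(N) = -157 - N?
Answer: -48871/39450 ≈ -1.2388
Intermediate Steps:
(k(3) + 49031)/(-4667 - 34783) = ((-157 - 1*3) + 49031)/(-4667 - 34783) = ((-157 - 3) + 49031)/(-39450) = (-160 + 49031)*(-1/39450) = 48871*(-1/39450) = -48871/39450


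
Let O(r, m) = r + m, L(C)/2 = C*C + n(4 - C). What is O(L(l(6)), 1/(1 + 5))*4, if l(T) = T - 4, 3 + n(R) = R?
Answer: 74/3 ≈ 24.667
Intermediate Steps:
n(R) = -3 + R
l(T) = -4 + T
L(C) = 2 - 2*C + 2*C² (L(C) = 2*(C*C + (-3 + (4 - C))) = 2*(C² + (1 - C)) = 2*(1 + C² - C) = 2 - 2*C + 2*C²)
O(r, m) = m + r
O(L(l(6)), 1/(1 + 5))*4 = (1/(1 + 5) + (2 - 2*(-4 + 6) + 2*(-4 + 6)²))*4 = (1/6 + (2 - 2*2 + 2*2²))*4 = (⅙ + (2 - 4 + 2*4))*4 = (⅙ + (2 - 4 + 8))*4 = (⅙ + 6)*4 = (37/6)*4 = 74/3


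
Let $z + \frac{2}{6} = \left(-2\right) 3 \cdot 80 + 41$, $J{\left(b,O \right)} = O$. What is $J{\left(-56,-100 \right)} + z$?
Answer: $- \frac{1618}{3} \approx -539.33$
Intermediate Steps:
$z = - \frac{1318}{3}$ ($z = - \frac{1}{3} + \left(\left(-2\right) 3 \cdot 80 + 41\right) = - \frac{1}{3} + \left(\left(-6\right) 80 + 41\right) = - \frac{1}{3} + \left(-480 + 41\right) = - \frac{1}{3} - 439 = - \frac{1318}{3} \approx -439.33$)
$J{\left(-56,-100 \right)} + z = -100 - \frac{1318}{3} = - \frac{1618}{3}$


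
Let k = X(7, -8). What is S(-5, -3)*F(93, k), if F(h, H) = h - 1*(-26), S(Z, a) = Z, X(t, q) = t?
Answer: -595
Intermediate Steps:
k = 7
F(h, H) = 26 + h (F(h, H) = h + 26 = 26 + h)
S(-5, -3)*F(93, k) = -5*(26 + 93) = -5*119 = -595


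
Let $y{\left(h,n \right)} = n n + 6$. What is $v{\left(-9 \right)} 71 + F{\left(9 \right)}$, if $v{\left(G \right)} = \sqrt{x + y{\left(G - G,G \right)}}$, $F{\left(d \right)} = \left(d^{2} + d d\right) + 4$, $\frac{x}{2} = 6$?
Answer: $166 + 213 \sqrt{11} \approx 872.44$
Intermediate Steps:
$x = 12$ ($x = 2 \cdot 6 = 12$)
$y{\left(h,n \right)} = 6 + n^{2}$ ($y{\left(h,n \right)} = n^{2} + 6 = 6 + n^{2}$)
$F{\left(d \right)} = 4 + 2 d^{2}$ ($F{\left(d \right)} = \left(d^{2} + d^{2}\right) + 4 = 2 d^{2} + 4 = 4 + 2 d^{2}$)
$v{\left(G \right)} = \sqrt{18 + G^{2}}$ ($v{\left(G \right)} = \sqrt{12 + \left(6 + G^{2}\right)} = \sqrt{18 + G^{2}}$)
$v{\left(-9 \right)} 71 + F{\left(9 \right)} = \sqrt{18 + \left(-9\right)^{2}} \cdot 71 + \left(4 + 2 \cdot 9^{2}\right) = \sqrt{18 + 81} \cdot 71 + \left(4 + 2 \cdot 81\right) = \sqrt{99} \cdot 71 + \left(4 + 162\right) = 3 \sqrt{11} \cdot 71 + 166 = 213 \sqrt{11} + 166 = 166 + 213 \sqrt{11}$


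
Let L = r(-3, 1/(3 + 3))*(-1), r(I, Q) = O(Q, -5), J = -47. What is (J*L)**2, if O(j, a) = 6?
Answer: 79524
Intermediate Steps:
r(I, Q) = 6
L = -6 (L = 6*(-1) = -6)
(J*L)**2 = (-47*(-6))**2 = 282**2 = 79524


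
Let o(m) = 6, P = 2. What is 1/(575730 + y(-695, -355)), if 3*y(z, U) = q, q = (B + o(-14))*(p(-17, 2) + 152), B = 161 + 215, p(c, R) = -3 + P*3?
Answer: 3/1786400 ≈ 1.6794e-6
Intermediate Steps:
p(c, R) = 3 (p(c, R) = -3 + 2*3 = -3 + 6 = 3)
B = 376
q = 59210 (q = (376 + 6)*(3 + 152) = 382*155 = 59210)
y(z, U) = 59210/3 (y(z, U) = (1/3)*59210 = 59210/3)
1/(575730 + y(-695, -355)) = 1/(575730 + 59210/3) = 1/(1786400/3) = 3/1786400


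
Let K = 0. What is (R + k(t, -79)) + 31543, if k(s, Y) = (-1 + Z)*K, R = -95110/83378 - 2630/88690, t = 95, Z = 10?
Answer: 11662267920861/369739741 ≈ 31542.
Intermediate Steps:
R = -432729502/369739741 (R = -95110*1/83378 - 2630*1/88690 = -47555/41689 - 263/8869 = -432729502/369739741 ≈ -1.1704)
k(s, Y) = 0 (k(s, Y) = (-1 + 10)*0 = 9*0 = 0)
(R + k(t, -79)) + 31543 = (-432729502/369739741 + 0) + 31543 = -432729502/369739741 + 31543 = 11662267920861/369739741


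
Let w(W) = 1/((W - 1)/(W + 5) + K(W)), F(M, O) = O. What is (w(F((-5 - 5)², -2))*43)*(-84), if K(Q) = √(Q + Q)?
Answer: 3612/5 + 7224*I/5 ≈ 722.4 + 1444.8*I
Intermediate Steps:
K(Q) = √2*√Q (K(Q) = √(2*Q) = √2*√Q)
w(W) = 1/(√2*√W + (-1 + W)/(5 + W)) (w(W) = 1/((W - 1)/(W + 5) + √2*√W) = 1/((-1 + W)/(5 + W) + √2*√W) = 1/(√2*√W + (-1 + W)/(5 + W)))
(w(F((-5 - 5)², -2))*43)*(-84) = (((5 - 2)/(-1 - 2 + √2*(-2)^(3/2) + 5*√2*√(-2)))*43)*(-84) = ((3/(-1 - 2 + √2*(-2*I*√2) + 5*√2*(I*√2)))*43)*(-84) = ((3/(-1 - 2 - 4*I + 10*I))*43)*(-84) = ((3/(-3 + 6*I))*43)*(-84) = ((((-3 - 6*I)/45)*3)*43)*(-84) = (((-3 - 6*I)/15)*43)*(-84) = (43*(-3 - 6*I)/15)*(-84) = -1204*(-3 - 6*I)/5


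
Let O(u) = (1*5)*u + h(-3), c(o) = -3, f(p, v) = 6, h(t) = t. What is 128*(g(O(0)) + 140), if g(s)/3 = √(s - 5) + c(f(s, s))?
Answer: 16768 + 768*I*√2 ≈ 16768.0 + 1086.1*I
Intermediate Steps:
O(u) = -3 + 5*u (O(u) = (1*5)*u - 3 = 5*u - 3 = -3 + 5*u)
g(s) = -9 + 3*√(-5 + s) (g(s) = 3*(√(s - 5) - 3) = 3*(√(-5 + s) - 3) = 3*(-3 + √(-5 + s)) = -9 + 3*√(-5 + s))
128*(g(O(0)) + 140) = 128*((-9 + 3*√(-5 + (-3 + 5*0))) + 140) = 128*((-9 + 3*√(-5 + (-3 + 0))) + 140) = 128*((-9 + 3*√(-5 - 3)) + 140) = 128*((-9 + 3*√(-8)) + 140) = 128*((-9 + 3*(2*I*√2)) + 140) = 128*((-9 + 6*I*√2) + 140) = 128*(131 + 6*I*√2) = 16768 + 768*I*√2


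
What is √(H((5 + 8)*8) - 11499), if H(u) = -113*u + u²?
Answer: I*√12435 ≈ 111.51*I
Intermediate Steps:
H(u) = u² - 113*u
√(H((5 + 8)*8) - 11499) = √(((5 + 8)*8)*(-113 + (5 + 8)*8) - 11499) = √((13*8)*(-113 + 13*8) - 11499) = √(104*(-113 + 104) - 11499) = √(104*(-9) - 11499) = √(-936 - 11499) = √(-12435) = I*√12435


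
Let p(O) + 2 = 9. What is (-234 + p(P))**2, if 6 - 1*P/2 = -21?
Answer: 51529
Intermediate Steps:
P = 54 (P = 12 - 2*(-21) = 12 + 42 = 54)
p(O) = 7 (p(O) = -2 + 9 = 7)
(-234 + p(P))**2 = (-234 + 7)**2 = (-227)**2 = 51529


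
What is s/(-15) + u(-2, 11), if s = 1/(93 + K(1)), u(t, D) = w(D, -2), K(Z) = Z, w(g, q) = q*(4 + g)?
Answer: -42301/1410 ≈ -30.001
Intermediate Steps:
u(t, D) = -8 - 2*D (u(t, D) = -2*(4 + D) = -8 - 2*D)
s = 1/94 (s = 1/(93 + 1) = 1/94 ≈ 0.010638)
s/(-15) + u(-2, 11) = (1/94)/(-15) + (-8 - 2*11) = -1/15*1/94 + (-8 - 22) = -1/1410 - 30 = -42301/1410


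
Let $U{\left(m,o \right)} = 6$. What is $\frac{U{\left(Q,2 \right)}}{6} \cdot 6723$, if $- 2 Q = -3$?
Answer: $6723$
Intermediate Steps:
$Q = \frac{3}{2}$ ($Q = \left(- \frac{1}{2}\right) \left(-3\right) = \frac{3}{2} \approx 1.5$)
$\frac{U{\left(Q,2 \right)}}{6} \cdot 6723 = \frac{6}{6} \cdot 6723 = 6 \cdot \frac{1}{6} \cdot 6723 = 1 \cdot 6723 = 6723$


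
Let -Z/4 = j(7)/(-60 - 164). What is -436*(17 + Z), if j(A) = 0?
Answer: -7412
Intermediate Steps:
Z = 0 (Z = -0/(-60 - 164) = -0/(-224) = -0*(-1)/224 = -4*0 = 0)
-436*(17 + Z) = -436*(17 + 0) = -436*17 = -7412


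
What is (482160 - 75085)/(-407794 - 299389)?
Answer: -407075/707183 ≈ -0.57563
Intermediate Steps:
(482160 - 75085)/(-407794 - 299389) = 407075/(-707183) = 407075*(-1/707183) = -407075/707183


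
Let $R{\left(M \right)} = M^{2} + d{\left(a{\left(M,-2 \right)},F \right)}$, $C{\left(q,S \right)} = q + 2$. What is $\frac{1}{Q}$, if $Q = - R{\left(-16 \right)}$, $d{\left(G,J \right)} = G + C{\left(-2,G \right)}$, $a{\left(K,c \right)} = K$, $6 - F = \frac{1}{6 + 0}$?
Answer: $- \frac{1}{240} \approx -0.0041667$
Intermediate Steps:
$F = \frac{35}{6}$ ($F = 6 - \frac{1}{6 + 0} = 6 - \frac{1}{6} = \frac{35}{6} \approx 5.8333$)
$C{\left(q,S \right)} = 2 + q$
$d{\left(G,J \right)} = G$ ($d{\left(G,J \right)} = G + \left(2 - 2\right) = G + 0 = G$)
$R{\left(M \right)} = M + M^{2}$ ($R{\left(M \right)} = M^{2} + M = M + M^{2}$)
$Q = -240$ ($Q = - \left(-16\right) \left(1 - 16\right) = - \left(-16\right) \left(-15\right) = \left(-1\right) 240 = -240$)
$\frac{1}{Q} = \frac{1}{-240} = - \frac{1}{240}$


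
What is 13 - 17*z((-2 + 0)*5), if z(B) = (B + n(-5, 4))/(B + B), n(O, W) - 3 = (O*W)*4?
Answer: -1219/20 ≈ -60.950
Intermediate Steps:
n(O, W) = 3 + 4*O*W (n(O, W) = 3 + (O*W)*4 = 3 + 4*O*W)
z(B) = (-77 + B)/(2*B) (z(B) = (B + (3 + 4*(-5)*4))/(B + B) = (B + (3 - 80))/((2*B)) = (B - 77)*(1/(2*B)) = (-77 + B)*(1/(2*B)) = (-77 + B)/(2*B))
13 - 17*z((-2 + 0)*5) = 13 - 17*(-77 + (-2 + 0)*5)/(2*((-2 + 0)*5)) = 13 - 17*(-77 - 2*5)/(2*((-2*5))) = 13 - 17*(-77 - 10)/(2*(-10)) = 13 - 17*(-1)*(-87)/(2*10) = 13 - 17*87/20 = 13 - 1479/20 = -1219/20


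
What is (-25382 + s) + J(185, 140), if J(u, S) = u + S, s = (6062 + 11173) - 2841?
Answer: -10663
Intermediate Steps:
s = 14394 (s = 17235 - 2841 = 14394)
J(u, S) = S + u
(-25382 + s) + J(185, 140) = (-25382 + 14394) + (140 + 185) = -10988 + 325 = -10663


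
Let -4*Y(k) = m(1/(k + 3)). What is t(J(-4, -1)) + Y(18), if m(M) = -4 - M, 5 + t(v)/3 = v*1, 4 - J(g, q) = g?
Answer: 841/84 ≈ 10.012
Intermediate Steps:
J(g, q) = 4 - g
t(v) = -15 + 3*v (t(v) = -15 + 3*(v*1) = -15 + 3*v)
Y(k) = 1 + 1/(4*(3 + k)) (Y(k) = -(-4 - 1/(k + 3))/4 = -(-4 - 1/(3 + k))/4 = 1 + 1/(4*(3 + k)))
t(J(-4, -1)) + Y(18) = (-15 + 3*(4 - 1*(-4))) + (13/4 + 18)/(3 + 18) = (-15 + 3*(4 + 4)) + (85/4)/21 = (-15 + 3*8) + (1/21)*(85/4) = (-15 + 24) + 85/84 = 9 + 85/84 = 841/84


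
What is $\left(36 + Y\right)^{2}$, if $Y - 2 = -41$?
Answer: $9$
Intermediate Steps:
$Y = -39$ ($Y = 2 - 41 = -39$)
$\left(36 + Y\right)^{2} = \left(36 - 39\right)^{2} = \left(-3\right)^{2} = 9$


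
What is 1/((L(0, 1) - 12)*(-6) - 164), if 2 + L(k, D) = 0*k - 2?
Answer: -1/68 ≈ -0.014706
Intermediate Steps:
L(k, D) = -4 (L(k, D) = -2 + (0*k - 2) = -2 + (0 - 2) = -2 - 2 = -4)
1/((L(0, 1) - 12)*(-6) - 164) = 1/((-4 - 12)*(-6) - 164) = 1/(-16*(-6) - 164) = 1/(96 - 164) = 1/(-68) = -1/68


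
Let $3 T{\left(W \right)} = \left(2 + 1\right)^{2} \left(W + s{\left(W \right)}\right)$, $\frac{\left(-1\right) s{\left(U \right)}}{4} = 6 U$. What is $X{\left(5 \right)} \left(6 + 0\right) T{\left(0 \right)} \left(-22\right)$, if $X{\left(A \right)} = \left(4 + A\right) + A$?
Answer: $0$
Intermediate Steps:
$X{\left(A \right)} = 4 + 2 A$
$s{\left(U \right)} = - 24 U$ ($s{\left(U \right)} = - 4 \cdot 6 U = - 24 U$)
$T{\left(W \right)} = - 69 W$ ($T{\left(W \right)} = \frac{\left(2 + 1\right)^{2} \left(W - 24 W\right)}{3} = \frac{3^{2} \left(- 23 W\right)}{3} = \frac{9 \left(- 23 W\right)}{3} = \frac{\left(-207\right) W}{3} = - 69 W$)
$X{\left(5 \right)} \left(6 + 0\right) T{\left(0 \right)} \left(-22\right) = \left(4 + 2 \cdot 5\right) \left(6 + 0\right) \left(\left(-69\right) 0\right) \left(-22\right) = \left(4 + 10\right) 6 \cdot 0 \left(-22\right) = 14 \cdot 6 \cdot 0 \left(-22\right) = 84 \cdot 0 \left(-22\right) = 0 \left(-22\right) = 0$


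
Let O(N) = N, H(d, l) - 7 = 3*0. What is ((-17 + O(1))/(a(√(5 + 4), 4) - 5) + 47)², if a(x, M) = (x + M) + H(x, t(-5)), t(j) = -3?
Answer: 165649/81 ≈ 2045.0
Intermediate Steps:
H(d, l) = 7 (H(d, l) = 7 + 3*0 = 7 + 0 = 7)
a(x, M) = 7 + M + x (a(x, M) = (x + M) + 7 = (M + x) + 7 = 7 + M + x)
((-17 + O(1))/(a(√(5 + 4), 4) - 5) + 47)² = ((-17 + 1)/((7 + 4 + √(5 + 4)) - 5) + 47)² = (-16/((7 + 4 + √9) - 5) + 47)² = (-16/((7 + 4 + 3) - 5) + 47)² = (-16/(14 - 5) + 47)² = (-16/9 + 47)² = (407/9)² = 165649/81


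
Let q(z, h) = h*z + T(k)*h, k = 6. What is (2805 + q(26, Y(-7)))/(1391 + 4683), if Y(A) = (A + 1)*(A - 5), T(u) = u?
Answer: 5109/6074 ≈ 0.84113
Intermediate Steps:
Y(A) = (1 + A)*(-5 + A)
q(z, h) = 6*h + h*z (q(z, h) = h*z + 6*h = 6*h + h*z)
(2805 + q(26, Y(-7)))/(1391 + 4683) = (2805 + (-5 + (-7)**2 - 4*(-7))*(6 + 26))/(1391 + 4683) = (2805 + (-5 + 49 + 28)*32)/6074 = (2805 + 72*32)*(1/6074) = (2805 + 2304)*(1/6074) = 5109*(1/6074) = 5109/6074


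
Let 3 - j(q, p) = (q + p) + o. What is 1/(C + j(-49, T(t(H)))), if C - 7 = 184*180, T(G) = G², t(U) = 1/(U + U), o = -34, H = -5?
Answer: 100/3321299 ≈ 3.0109e-5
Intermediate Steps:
t(U) = 1/(2*U)
C = 33127 (C = 7 + 184*180 = 7 + 33120 = 33127)
j(q, p) = 37 - p - q (j(q, p) = 3 - ((q + p) - 34) = 3 - ((p + q) - 34) = 3 - (-34 + p + q) = 3 + (34 - p - q) = 37 - p - q)
1/(C + j(-49, T(t(H)))) = 1/(33127 + (37 - ((½)/(-5))² - 1*(-49))) = 1/(33127 + (37 - ((½)*(-⅕))² + 49)) = 1/(33127 + (37 - (-⅒)² + 49)) = 1/(33127 + (37 - 1*1/100 + 49)) = 1/(33127 + (37 - 1/100 + 49)) = 1/(33127 + 8599/100) = 1/(3321299/100) = 100/3321299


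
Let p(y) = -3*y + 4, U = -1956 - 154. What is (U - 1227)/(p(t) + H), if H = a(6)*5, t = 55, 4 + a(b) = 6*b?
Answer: 3337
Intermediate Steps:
a(b) = -4 + 6*b
U = -2110
H = 160 (H = (-4 + 6*6)*5 = (-4 + 36)*5 = 32*5 = 160)
p(y) = 4 - 3*y
(U - 1227)/(p(t) + H) = (-2110 - 1227)/((4 - 3*55) + 160) = -3337/((4 - 165) + 160) = -3337/(-161 + 160) = -3337/(-1) = -3337*(-1) = 3337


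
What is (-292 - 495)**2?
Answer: 619369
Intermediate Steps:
(-292 - 495)**2 = (-787)**2 = 619369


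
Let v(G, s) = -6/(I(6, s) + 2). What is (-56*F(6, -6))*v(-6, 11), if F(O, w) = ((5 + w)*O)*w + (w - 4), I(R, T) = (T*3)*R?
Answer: 1092/25 ≈ 43.680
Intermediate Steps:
I(R, T) = 3*R*T (I(R, T) = (3*T)*R = 3*R*T)
v(G, s) = -6/(2 + 18*s) (v(G, s) = -6/(3*6*s + 2) = -6/(18*s + 2) = -6/(2 + 18*s))
F(O, w) = -4 + w + O*w*(5 + w) (F(O, w) = (O*(5 + w))*w + (-4 + w) = O*w*(5 + w) + (-4 + w) = -4 + w + O*w*(5 + w))
(-56*F(6, -6))*v(-6, 11) = (-56*(-4 - 6 + 6*(-6)² + 5*6*(-6)))*(-3/(1 + 9*11)) = (-56*(-4 - 6 + 6*36 - 180))*(-3/(1 + 99)) = (-56*(-4 - 6 + 216 - 180))*(-3/100) = (-56*26)*(-3*1/100) = -1456*(-3/100) = 1092/25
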